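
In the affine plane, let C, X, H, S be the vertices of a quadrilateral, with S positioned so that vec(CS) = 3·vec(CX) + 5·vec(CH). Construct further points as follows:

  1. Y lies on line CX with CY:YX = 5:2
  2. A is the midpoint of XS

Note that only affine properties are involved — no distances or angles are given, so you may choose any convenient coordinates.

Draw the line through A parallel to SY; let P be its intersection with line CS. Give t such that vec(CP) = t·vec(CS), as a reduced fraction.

Set C = (0, 0), X = (1, 0), H = (0, 1), S = (3, 5); any affine frame gives the same invariant.
1. Y lies on line CX with CY:YX = 5:2 ⇒ Y = (5/7, 0)
2. A is the midpoint of XS ⇒ A = (2, 5/2)
through A parallel to SY: direction (-16/7, -5); meets CS at P = (18/5, 6)
P = C + t·(S−C) with t = 6/5

t = 6/5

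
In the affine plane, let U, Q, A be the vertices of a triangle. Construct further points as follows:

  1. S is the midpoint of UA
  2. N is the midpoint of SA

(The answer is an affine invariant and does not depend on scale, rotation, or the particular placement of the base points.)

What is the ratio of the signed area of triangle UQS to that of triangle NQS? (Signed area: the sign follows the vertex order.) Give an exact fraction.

Work in coordinates with U = (0, 0), Q = (1, 0), A = (0, 1).
1. S is the midpoint of UA ⇒ S = (0, 1/2)
2. N is the midpoint of SA ⇒ N = (0, 3/4)
2·[UQS] = 1/2, 2·[NQS] = -1/4
[UQS]:[NQS] = 1/2:-1/4 = -2

[UQS]:[NQS] = -2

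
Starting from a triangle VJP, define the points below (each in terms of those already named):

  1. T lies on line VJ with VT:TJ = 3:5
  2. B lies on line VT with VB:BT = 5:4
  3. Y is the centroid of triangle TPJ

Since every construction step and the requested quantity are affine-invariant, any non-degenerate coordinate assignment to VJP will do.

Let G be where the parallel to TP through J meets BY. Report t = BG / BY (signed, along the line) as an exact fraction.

Choose coordinates V = (0, 0), J = (1, 0), P = (0, 1).
1. T lies on line VJ with VT:TJ = 3:5 ⇒ T = (3/8, 0)
2. B lies on line VT with VB:BT = 5:4 ⇒ B = (5/24, 0)
3. Y is the centroid of triangle TPJ ⇒ Y = (11/24, 1/3)
through J parallel to TP: direction (-3/8, 1); meets BY at G = (53/72, 19/27)
G = B + t·(Y−B) with t = 19/9

t = 19/9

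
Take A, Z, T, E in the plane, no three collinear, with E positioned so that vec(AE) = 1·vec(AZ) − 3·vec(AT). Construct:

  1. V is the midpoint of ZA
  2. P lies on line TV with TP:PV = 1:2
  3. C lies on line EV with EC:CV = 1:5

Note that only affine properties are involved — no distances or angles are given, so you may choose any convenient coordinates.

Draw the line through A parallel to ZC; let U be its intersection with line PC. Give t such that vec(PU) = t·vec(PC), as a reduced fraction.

Assign A = (0, 0), Z = (1, 0), T = (0, 1), E = (1, -3) — the answer is frame-independent, so this choice is without loss of generality.
1. V is the midpoint of ZA ⇒ V = (1/2, 0)
2. P lies on line TV with TP:PV = 1:2 ⇒ P = (1/6, 2/3)
3. C lies on line EV with EC:CV = 1:5 ⇒ C = (11/12, -5/2)
through A parallel to ZC: direction (-1/12, -5/2); meets PC at U = (37/924, 185/154)
U = P + t·(C−P) with t = -13/77

t = -13/77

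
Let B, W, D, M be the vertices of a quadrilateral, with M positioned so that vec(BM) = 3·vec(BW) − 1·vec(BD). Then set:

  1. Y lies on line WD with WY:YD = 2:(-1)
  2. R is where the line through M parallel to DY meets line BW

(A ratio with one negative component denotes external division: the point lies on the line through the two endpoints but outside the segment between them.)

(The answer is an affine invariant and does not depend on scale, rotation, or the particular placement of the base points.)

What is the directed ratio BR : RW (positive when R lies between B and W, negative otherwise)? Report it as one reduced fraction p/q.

Set B = (0, 0), W = (1, 0), D = (0, 1), M = (3, -1); any affine frame gives the same invariant.
1. Y lies on line WD with WY:YD = 2:(-1) ⇒ Y = (-1, 2)
2. R is where the line through M parallel to DY meets line BW ⇒ R = (2, 0)
R = B + t·(W−B) with t = 2, so BR:RW = t:(1−t) = 2:-1

BR:RW = -2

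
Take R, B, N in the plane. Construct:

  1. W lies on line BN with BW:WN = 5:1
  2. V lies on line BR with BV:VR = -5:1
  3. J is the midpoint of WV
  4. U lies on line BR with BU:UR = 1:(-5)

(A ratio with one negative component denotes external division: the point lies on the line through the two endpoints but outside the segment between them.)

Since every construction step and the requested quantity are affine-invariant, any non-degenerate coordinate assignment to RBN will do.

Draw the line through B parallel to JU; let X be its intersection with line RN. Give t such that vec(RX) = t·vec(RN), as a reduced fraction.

Choose coordinates R = (0, 0), B = (1, 0), N = (0, 1).
1. W lies on line BN with BW:WN = 5:1 ⇒ W = (1/6, 5/6)
2. V lies on line BR with BV:VR = -5:1 ⇒ V = (-1/4, 0)
3. J is the midpoint of WV ⇒ J = (-1/24, 5/12)
4. U lies on line BR with BU:UR = 1:(-5) ⇒ U = (5/4, 0)
through B parallel to JU: direction (31/24, -5/12); meets RN at X = (0, 10/31)
X = R + t·(N−R) with t = 10/31

t = 10/31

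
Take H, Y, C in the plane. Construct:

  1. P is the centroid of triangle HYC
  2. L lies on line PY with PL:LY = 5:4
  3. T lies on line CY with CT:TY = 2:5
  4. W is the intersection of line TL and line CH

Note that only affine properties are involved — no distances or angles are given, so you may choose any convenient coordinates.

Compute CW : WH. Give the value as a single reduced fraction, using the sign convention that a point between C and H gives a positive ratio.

Work in coordinates with H = (0, 0), Y = (1, 0), C = (0, 1).
1. P is the centroid of triangle HYC ⇒ P = (1/3, 1/3)
2. L lies on line PY with PL:LY = 5:4 ⇒ L = (19/27, 4/27)
3. T lies on line CY with CT:TY = 2:5 ⇒ T = (2/7, 5/7)
4. W is the intersection of line TL and line CH ⇒ W = (0, 87/79)
W = C + t·(H−C) with t = -8/79, so CW:WH = t:(1−t) = -8/79:87/79

CW:WH = -8/87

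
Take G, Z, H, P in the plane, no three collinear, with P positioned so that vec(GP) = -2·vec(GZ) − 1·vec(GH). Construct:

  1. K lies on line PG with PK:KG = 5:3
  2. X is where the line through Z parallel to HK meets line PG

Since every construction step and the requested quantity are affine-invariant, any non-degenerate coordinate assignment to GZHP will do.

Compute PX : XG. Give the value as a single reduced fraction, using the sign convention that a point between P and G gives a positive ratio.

Choose coordinates G = (0, 0), Z = (1, 0), H = (0, 1), P = (-2, -1).
1. K lies on line PG with PK:KG = 5:3 ⇒ K = (-3/4, -3/8)
2. X is where the line through Z parallel to HK meets line PG ⇒ X = (11/8, 11/16)
X = P + t·(G−P) with t = 27/16, so PX:XG = t:(1−t) = 27/16:-11/16

PX:XG = -27/11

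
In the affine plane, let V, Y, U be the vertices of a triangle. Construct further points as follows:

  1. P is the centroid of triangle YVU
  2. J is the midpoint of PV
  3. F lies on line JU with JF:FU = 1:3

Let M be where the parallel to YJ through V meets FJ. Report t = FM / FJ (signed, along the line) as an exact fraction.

t = 2

Work in coordinates with V = (0, 0), Y = (1, 0), U = (0, 1).
1. P is the centroid of triangle YVU ⇒ P = (1/3, 1/3)
2. J is the midpoint of PV ⇒ J = (1/6, 1/6)
3. F lies on line JU with JF:FU = 1:3 ⇒ F = (1/8, 3/8)
through V parallel to YJ: direction (-5/6, 1/6); meets FJ at M = (5/24, -1/24)
M = F + t·(J−F) with t = 2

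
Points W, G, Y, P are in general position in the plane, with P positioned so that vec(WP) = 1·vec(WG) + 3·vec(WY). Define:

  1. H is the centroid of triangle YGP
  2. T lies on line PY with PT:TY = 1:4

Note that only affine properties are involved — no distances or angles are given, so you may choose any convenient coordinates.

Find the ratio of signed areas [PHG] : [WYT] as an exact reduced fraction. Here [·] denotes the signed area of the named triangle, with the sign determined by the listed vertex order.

Work in coordinates with W = (0, 0), G = (1, 0), Y = (0, 1), P = (1, 3).
1. H is the centroid of triangle YGP ⇒ H = (2/3, 4/3)
2. T lies on line PY with PT:TY = 1:4 ⇒ T = (4/5, 13/5)
2·[PHG] = 1, 2·[WYT] = -4/5
[PHG]:[WYT] = 1:-4/5 = -5/4

[PHG]:[WYT] = -5/4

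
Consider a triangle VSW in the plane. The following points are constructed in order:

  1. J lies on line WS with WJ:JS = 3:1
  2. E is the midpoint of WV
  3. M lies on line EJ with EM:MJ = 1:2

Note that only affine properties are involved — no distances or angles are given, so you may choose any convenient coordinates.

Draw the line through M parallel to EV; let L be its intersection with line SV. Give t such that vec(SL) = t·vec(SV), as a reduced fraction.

t = 3/4

Work in coordinates with V = (0, 0), S = (1, 0), W = (0, 1).
1. J lies on line WS with WJ:JS = 3:1 ⇒ J = (3/4, 1/4)
2. E is the midpoint of WV ⇒ E = (0, 1/2)
3. M lies on line EJ with EM:MJ = 1:2 ⇒ M = (1/4, 5/12)
through M parallel to EV: direction (0, -1/2); meets SV at L = (1/4, 0)
L = S + t·(V−S) with t = 3/4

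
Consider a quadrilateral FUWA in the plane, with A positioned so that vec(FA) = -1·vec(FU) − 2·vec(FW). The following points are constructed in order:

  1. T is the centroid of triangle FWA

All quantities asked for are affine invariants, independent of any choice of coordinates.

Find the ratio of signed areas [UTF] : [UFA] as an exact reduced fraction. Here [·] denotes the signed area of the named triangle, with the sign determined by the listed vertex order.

Set F = (0, 0), U = (1, 0), W = (0, 1), A = (-1, -2); any affine frame gives the same invariant.
1. T is the centroid of triangle FWA ⇒ T = (-1/3, -1/3)
2·[UTF] = -1/3, 2·[UFA] = 2
[UTF]:[UFA] = -1/3:2 = -1/6

[UTF]:[UFA] = -1/6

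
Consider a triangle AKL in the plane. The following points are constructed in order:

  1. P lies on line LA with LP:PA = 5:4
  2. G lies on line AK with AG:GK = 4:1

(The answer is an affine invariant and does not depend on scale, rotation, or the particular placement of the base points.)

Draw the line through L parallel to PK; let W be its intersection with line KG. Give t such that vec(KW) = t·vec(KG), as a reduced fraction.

t = -25/4

Work in coordinates with A = (0, 0), K = (1, 0), L = (0, 1).
1. P lies on line LA with LP:PA = 5:4 ⇒ P = (0, 4/9)
2. G lies on line AK with AG:GK = 4:1 ⇒ G = (4/5, 0)
through L parallel to PK: direction (1, -4/9); meets KG at W = (9/4, 0)
W = K + t·(G−K) with t = -25/4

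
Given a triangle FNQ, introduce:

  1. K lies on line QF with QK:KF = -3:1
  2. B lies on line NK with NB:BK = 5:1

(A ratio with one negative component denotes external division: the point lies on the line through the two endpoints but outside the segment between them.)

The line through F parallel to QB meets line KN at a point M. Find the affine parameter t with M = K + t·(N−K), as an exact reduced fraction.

t = 1/18

Assign F = (0, 0), N = (1, 0), Q = (0, 1) — the answer is frame-independent, so this choice is without loss of generality.
1. K lies on line QF with QK:KF = -3:1 ⇒ K = (0, -1/2)
2. B lies on line NK with NB:BK = 5:1 ⇒ B = (1/6, -5/12)
through F parallel to QB: direction (1/6, -17/12); meets KN at M = (1/18, -17/36)
M = K + t·(N−K) with t = 1/18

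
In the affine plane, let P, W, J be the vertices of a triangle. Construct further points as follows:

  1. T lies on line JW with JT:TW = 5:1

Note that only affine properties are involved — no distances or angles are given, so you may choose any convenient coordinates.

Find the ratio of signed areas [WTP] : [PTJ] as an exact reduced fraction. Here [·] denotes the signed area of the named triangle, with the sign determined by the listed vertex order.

Set P = (0, 0), W = (1, 0), J = (0, 1); any affine frame gives the same invariant.
1. T lies on line JW with JT:TW = 5:1 ⇒ T = (5/6, 1/6)
2·[WTP] = 1/6, 2·[PTJ] = 5/6
[WTP]:[PTJ] = 1/6:5/6 = 1/5

[WTP]:[PTJ] = 1/5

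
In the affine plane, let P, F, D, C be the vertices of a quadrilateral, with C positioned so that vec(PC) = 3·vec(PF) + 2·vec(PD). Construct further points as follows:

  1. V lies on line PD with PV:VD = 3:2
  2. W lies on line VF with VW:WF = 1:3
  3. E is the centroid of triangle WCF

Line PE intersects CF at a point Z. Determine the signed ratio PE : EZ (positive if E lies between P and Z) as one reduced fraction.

PE:EZ = 3/2

Work in coordinates with P = (0, 0), F = (1, 0), D = (0, 1), C = (3, 2).
1. V lies on line PD with PV:VD = 3:2 ⇒ V = (0, 3/5)
2. W lies on line VF with VW:WF = 1:3 ⇒ W = (1/4, 9/20)
3. E is the centroid of triangle WCF ⇒ E = (17/12, 49/60)
line PE meets CF at Z = (85/36, 49/36)
E = P + t·(Z−P) with t = 3/5, so PE:EZ = 3/5:2/5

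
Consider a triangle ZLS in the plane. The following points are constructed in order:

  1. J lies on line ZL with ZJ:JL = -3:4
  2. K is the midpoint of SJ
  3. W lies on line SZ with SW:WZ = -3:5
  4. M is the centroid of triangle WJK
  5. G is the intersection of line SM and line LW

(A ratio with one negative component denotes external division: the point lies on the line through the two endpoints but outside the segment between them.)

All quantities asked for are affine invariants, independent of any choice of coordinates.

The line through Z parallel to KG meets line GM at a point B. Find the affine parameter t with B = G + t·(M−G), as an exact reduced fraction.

t = -12/7

Choose coordinates Z = (0, 0), L = (1, 0), S = (0, 1).
1. J lies on line ZL with ZJ:JL = -3:4 ⇒ J = (-3, 0)
2. K is the midpoint of SJ ⇒ K = (-3/2, 1/2)
3. W lies on line SZ with SW:WZ = -3:5 ⇒ W = (0, 5/2)
4. M is the centroid of triangle WJK ⇒ M = (-3/2, 1)
5. G is the intersection of line SM and line LW ⇒ G = (3/5, 1)
through Z parallel to KG: direction (21/10, 1/2); meets GM at B = (21/5, 1)
B = G + t·(M−G) with t = -12/7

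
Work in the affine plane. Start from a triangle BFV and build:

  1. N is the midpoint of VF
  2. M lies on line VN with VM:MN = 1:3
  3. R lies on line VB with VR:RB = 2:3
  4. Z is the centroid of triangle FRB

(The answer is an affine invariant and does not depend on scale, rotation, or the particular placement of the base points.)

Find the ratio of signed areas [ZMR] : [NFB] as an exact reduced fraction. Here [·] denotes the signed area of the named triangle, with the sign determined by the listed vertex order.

[ZMR]:[NFB] = -17/60

Set B = (0, 0), F = (1, 0), V = (0, 1); any affine frame gives the same invariant.
1. N is the midpoint of VF ⇒ N = (1/2, 1/2)
2. M lies on line VN with VM:MN = 1:3 ⇒ M = (1/8, 7/8)
3. R lies on line VB with VR:RB = 2:3 ⇒ R = (0, 3/5)
4. Z is the centroid of triangle FRB ⇒ Z = (1/3, 1/5)
2·[ZMR] = 17/120, 2·[NFB] = -1/2
[ZMR]:[NFB] = 17/120:-1/2 = -17/60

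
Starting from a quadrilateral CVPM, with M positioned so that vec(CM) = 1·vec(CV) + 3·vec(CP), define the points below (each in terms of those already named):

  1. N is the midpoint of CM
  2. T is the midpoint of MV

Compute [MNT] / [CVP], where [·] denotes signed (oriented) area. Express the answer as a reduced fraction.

[MNT]:[CVP] = 3/4

Choose coordinates C = (0, 0), V = (1, 0), P = (0, 1), M = (1, 3).
1. N is the midpoint of CM ⇒ N = (1/2, 3/2)
2. T is the midpoint of MV ⇒ T = (1, 3/2)
2·[MNT] = 3/4, 2·[CVP] = 1
[MNT]:[CVP] = 3/4:1 = 3/4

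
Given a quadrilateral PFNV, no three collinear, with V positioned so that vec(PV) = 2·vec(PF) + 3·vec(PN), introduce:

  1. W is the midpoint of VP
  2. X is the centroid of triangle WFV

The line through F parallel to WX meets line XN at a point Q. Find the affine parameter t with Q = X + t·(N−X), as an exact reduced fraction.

t = 3

Work in coordinates with P = (0, 0), F = (1, 0), N = (0, 1), V = (2, 3).
1. W is the midpoint of VP ⇒ W = (1, 3/2)
2. X is the centroid of triangle WFV ⇒ X = (4/3, 3/2)
through F parallel to WX: direction (1/3, 0); meets XN at Q = (-8/3, 0)
Q = X + t·(N−X) with t = 3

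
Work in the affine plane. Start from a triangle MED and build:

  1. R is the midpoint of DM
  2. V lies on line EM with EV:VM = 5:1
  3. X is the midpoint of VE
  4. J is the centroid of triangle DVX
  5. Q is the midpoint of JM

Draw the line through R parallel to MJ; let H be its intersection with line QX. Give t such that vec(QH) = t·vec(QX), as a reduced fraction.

t = -9/14

Choose coordinates M = (0, 0), E = (1, 0), D = (0, 1).
1. R is the midpoint of DM ⇒ R = (0, 1/2)
2. V lies on line EM with EV:VM = 5:1 ⇒ V = (1/6, 0)
3. X is the midpoint of VE ⇒ X = (7/12, 0)
4. J is the centroid of triangle DVX ⇒ J = (1/4, 1/3)
5. Q is the midpoint of JM ⇒ Q = (1/8, 1/6)
through R parallel to MJ: direction (1/4, 1/3); meets QX at H = (-19/112, 23/84)
H = Q + t·(X−Q) with t = -9/14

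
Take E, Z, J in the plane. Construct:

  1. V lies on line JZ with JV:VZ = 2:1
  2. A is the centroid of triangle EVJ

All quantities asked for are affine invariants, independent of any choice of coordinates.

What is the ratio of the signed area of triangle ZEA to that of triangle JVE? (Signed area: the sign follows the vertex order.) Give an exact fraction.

[ZEA]:[JVE] = 2/3

Choose coordinates E = (0, 0), Z = (1, 0), J = (0, 1).
1. V lies on line JZ with JV:VZ = 2:1 ⇒ V = (2/3, 1/3)
2. A is the centroid of triangle EVJ ⇒ A = (2/9, 4/9)
2·[ZEA] = -4/9, 2·[JVE] = -2/3
[ZEA]:[JVE] = -4/9:-2/3 = 2/3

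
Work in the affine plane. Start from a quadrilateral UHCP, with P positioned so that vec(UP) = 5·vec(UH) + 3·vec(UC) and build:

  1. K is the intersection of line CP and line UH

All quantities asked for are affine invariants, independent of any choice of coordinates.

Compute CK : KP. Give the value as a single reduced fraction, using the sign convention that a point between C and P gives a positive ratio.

Choose coordinates U = (0, 0), H = (1, 0), C = (0, 1), P = (5, 3).
1. K is the intersection of line CP and line UH ⇒ K = (-5/2, 0)
K = C + t·(P−C) with t = -1/2, so CK:KP = t:(1−t) = -1/2:3/2

CK:KP = -1/3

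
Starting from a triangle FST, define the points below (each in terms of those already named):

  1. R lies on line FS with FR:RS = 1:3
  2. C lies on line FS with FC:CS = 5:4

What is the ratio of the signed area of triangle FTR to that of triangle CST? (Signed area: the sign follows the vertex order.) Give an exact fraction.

Work in coordinates with F = (0, 0), S = (1, 0), T = (0, 1).
1. R lies on line FS with FR:RS = 1:3 ⇒ R = (1/4, 0)
2. C lies on line FS with FC:CS = 5:4 ⇒ C = (5/9, 0)
2·[FTR] = -1/4, 2·[CST] = 4/9
[FTR]:[CST] = -1/4:4/9 = -9/16

[FTR]:[CST] = -9/16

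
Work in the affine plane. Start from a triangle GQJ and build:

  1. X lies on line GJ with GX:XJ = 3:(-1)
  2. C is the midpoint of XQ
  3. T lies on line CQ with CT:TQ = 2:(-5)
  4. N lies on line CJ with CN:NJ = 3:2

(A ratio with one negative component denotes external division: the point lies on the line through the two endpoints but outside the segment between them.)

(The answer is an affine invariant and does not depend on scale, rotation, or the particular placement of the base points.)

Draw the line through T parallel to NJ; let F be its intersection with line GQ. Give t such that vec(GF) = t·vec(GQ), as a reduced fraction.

t = 8/3

Set G = (0, 0), Q = (1, 0), J = (0, 1); any affine frame gives the same invariant.
1. X lies on line GJ with GX:XJ = 3:(-1) ⇒ X = (0, 3/2)
2. C is the midpoint of XQ ⇒ C = (1/2, 3/4)
3. T lies on line CQ with CT:TQ = 2:(-5) ⇒ T = (1/6, 5/4)
4. N lies on line CJ with CN:NJ = 3:2 ⇒ N = (1/5, 9/10)
through T parallel to NJ: direction (-1/5, 1/10); meets GQ at F = (8/3, 0)
F = G + t·(Q−G) with t = 8/3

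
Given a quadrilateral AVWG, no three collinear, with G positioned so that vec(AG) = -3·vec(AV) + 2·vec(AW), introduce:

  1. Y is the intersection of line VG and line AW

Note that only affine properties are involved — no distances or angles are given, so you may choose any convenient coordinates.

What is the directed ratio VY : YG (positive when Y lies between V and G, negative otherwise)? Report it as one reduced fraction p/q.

Work in coordinates with A = (0, 0), V = (1, 0), W = (0, 1), G = (-3, 2).
1. Y is the intersection of line VG and line AW ⇒ Y = (0, 1/2)
Y = V + t·(G−V) with t = 1/4, so VY:YG = t:(1−t) = 1/4:3/4

VY:YG = 1/3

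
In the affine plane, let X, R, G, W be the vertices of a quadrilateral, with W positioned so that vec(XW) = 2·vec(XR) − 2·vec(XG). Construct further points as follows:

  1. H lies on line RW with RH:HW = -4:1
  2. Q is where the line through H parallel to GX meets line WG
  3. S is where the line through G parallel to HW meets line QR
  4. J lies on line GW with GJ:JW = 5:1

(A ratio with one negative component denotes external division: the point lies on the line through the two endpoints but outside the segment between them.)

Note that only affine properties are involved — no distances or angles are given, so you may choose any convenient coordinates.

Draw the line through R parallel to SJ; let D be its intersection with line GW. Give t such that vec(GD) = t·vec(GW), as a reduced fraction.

Set X = (0, 0), R = (1, 0), G = (0, 1), W = (2, -2); any affine frame gives the same invariant.
1. H lies on line RW with RH:HW = -4:1 ⇒ H = (7/3, -8/3)
2. Q is where the line through H parallel to GX meets line WG ⇒ Q = (7/3, -5/2)
3. S is where the line through G parallel to HW meets line QR ⇒ S = (-7, 15)
4. J lies on line GW with GJ:JW = 5:1 ⇒ J = (5/3, -3/2)
through R parallel to SJ: direction (26/3, -33/2); meets GW at D = (47/21, -33/14)
D = G + t·(W−G) with t = 47/42

t = 47/42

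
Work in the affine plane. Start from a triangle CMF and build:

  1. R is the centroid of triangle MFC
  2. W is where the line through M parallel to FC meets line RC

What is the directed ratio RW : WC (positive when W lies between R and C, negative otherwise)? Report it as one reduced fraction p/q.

RW:WC = -2/3

Assign C = (0, 0), M = (1, 0), F = (0, 1) — the answer is frame-independent, so this choice is without loss of generality.
1. R is the centroid of triangle MFC ⇒ R = (1/3, 1/3)
2. W is where the line through M parallel to FC meets line RC ⇒ W = (1, 1)
W = R + t·(C−R) with t = -2, so RW:WC = t:(1−t) = -2:3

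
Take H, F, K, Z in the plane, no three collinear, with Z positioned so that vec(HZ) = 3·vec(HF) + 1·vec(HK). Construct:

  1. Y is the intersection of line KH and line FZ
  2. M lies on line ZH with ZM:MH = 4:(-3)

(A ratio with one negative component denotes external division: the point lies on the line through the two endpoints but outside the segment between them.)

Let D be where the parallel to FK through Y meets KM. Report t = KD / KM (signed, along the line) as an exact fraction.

Set H = (0, 0), F = (1, 0), K = (0, 1), Z = (3, 1); any affine frame gives the same invariant.
1. Y is the intersection of line KH and line FZ ⇒ Y = (0, -1/2)
2. M lies on line ZH with ZM:MH = 4:(-3) ⇒ M = (-9, -3)
through Y parallel to FK: direction (-1, 1); meets KM at D = (-27/26, 7/13)
D = K + t·(M−K) with t = 3/26

t = 3/26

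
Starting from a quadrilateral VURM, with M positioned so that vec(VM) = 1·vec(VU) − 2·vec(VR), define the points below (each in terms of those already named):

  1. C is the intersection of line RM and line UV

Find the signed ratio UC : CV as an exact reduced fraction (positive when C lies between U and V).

Assign V = (0, 0), U = (1, 0), R = (0, 1), M = (1, -2) — the answer is frame-independent, so this choice is without loss of generality.
1. C is the intersection of line RM and line UV ⇒ C = (1/3, 0)
C = U + t·(V−U) with t = 2/3, so UC:CV = t:(1−t) = 2/3:1/3

UC:CV = 2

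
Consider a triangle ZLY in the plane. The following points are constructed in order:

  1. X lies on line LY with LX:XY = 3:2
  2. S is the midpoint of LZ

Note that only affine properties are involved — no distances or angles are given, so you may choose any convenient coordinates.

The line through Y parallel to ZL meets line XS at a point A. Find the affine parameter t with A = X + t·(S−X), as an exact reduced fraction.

Choose coordinates Z = (0, 0), L = (1, 0), Y = (0, 1).
1. X lies on line LY with LX:XY = 3:2 ⇒ X = (2/5, 3/5)
2. S is the midpoint of LZ ⇒ S = (1/2, 0)
through Y parallel to ZL: direction (1, 0); meets XS at A = (1/3, 1)
A = X + t·(S−X) with t = -2/3

t = -2/3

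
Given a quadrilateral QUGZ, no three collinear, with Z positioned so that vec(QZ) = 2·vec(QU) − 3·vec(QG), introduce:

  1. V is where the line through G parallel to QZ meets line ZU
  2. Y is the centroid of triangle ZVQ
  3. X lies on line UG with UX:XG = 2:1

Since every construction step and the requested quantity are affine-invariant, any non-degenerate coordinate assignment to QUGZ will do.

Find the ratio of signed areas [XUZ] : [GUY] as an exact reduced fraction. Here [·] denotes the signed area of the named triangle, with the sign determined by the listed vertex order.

Work in coordinates with Q = (0, 0), U = (1, 0), G = (0, 1), Z = (2, -3).
1. V is where the line through G parallel to QZ meets line ZU ⇒ V = (4/3, -1)
2. Y is the centroid of triangle ZVQ ⇒ Y = (10/9, -4/3)
3. X lies on line UG with UX:XG = 2:1 ⇒ X = (1/3, 2/3)
2·[XUZ] = -4/3, 2·[GUY] = -11/9
[XUZ]:[GUY] = -4/3:-11/9 = 12/11

[XUZ]:[GUY] = 12/11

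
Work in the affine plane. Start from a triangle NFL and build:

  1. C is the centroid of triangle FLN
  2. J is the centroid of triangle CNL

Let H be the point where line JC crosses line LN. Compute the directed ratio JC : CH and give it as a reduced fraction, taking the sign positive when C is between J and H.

JC:CH = -2/3

Assign N = (0, 0), F = (1, 0), L = (0, 1) — the answer is frame-independent, so this choice is without loss of generality.
1. C is the centroid of triangle FLN ⇒ C = (1/3, 1/3)
2. J is the centroid of triangle CNL ⇒ J = (1/9, 4/9)
line JC meets LN at H = (0, 1/2)
C = J + t·(H−J) with t = -2, so JC:CH = -2:3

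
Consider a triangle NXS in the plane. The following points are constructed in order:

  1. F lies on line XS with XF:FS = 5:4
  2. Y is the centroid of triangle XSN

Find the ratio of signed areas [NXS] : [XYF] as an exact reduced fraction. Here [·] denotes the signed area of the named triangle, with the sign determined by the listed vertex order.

[NXS]:[XYF] = -27/5

Assign N = (0, 0), X = (1, 0), S = (0, 1) — the answer is frame-independent, so this choice is without loss of generality.
1. F lies on line XS with XF:FS = 5:4 ⇒ F = (4/9, 5/9)
2. Y is the centroid of triangle XSN ⇒ Y = (1/3, 1/3)
2·[NXS] = 1, 2·[XYF] = -5/27
[NXS]:[XYF] = 1:-5/27 = -27/5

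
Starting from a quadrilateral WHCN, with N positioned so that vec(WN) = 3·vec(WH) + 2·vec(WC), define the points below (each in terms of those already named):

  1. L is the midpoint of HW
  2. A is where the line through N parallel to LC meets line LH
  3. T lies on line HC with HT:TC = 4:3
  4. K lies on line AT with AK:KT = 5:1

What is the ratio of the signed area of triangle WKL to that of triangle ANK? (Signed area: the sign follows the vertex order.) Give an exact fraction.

[WKL]:[ANK] = -1/23

Assign W = (0, 0), H = (1, 0), C = (0, 1), N = (3, 2) — the answer is frame-independent, so this choice is without loss of generality.
1. L is the midpoint of HW ⇒ L = (1/2, 0)
2. A is where the line through N parallel to LC meets line LH ⇒ A = (4, 0)
3. T lies on line HC with HT:TC = 4:3 ⇒ T = (3/7, 4/7)
4. K lies on line AT with AK:KT = 5:1 ⇒ K = (43/42, 10/21)
2·[WKL] = -5/21, 2·[ANK] = 115/21
[WKL]:[ANK] = -5/21:115/21 = -1/23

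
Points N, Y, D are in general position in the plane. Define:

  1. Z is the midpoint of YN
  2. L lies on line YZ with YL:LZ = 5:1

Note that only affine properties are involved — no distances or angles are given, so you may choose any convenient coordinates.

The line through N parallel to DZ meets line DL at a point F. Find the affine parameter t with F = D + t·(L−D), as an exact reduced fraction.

Work in coordinates with N = (0, 0), Y = (1, 0), D = (0, 1).
1. Z is the midpoint of YN ⇒ Z = (1/2, 0)
2. L lies on line YZ with YL:LZ = 5:1 ⇒ L = (7/12, 0)
through N parallel to DZ: direction (1/2, -1); meets DL at F = (-7/2, 7)
F = D + t·(L−D) with t = -6

t = -6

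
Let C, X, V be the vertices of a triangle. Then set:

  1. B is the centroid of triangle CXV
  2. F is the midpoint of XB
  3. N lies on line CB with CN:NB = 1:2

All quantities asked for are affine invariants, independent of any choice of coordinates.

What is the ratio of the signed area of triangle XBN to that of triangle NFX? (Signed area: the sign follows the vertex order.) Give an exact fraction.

Set C = (0, 0), X = (1, 0), V = (0, 1); any affine frame gives the same invariant.
1. B is the centroid of triangle CXV ⇒ B = (1/3, 1/3)
2. F is the midpoint of XB ⇒ F = (2/3, 1/6)
3. N lies on line CB with CN:NB = 1:2 ⇒ N = (1/9, 1/9)
2·[XBN] = 2/9, 2·[NFX] = -1/9
[XBN]:[NFX] = 2/9:-1/9 = -2

[XBN]:[NFX] = -2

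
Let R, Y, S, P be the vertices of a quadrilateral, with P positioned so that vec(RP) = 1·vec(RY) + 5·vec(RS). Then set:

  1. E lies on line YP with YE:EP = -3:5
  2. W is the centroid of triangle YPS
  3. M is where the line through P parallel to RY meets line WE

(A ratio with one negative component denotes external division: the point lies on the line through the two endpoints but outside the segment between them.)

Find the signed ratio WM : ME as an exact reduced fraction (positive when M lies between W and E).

Work in coordinates with R = (0, 0), Y = (1, 0), S = (0, 1), P = (1, 5).
1. E lies on line YP with YE:EP = -3:5 ⇒ E = (1, -15/2)
2. W is the centroid of triangle YPS ⇒ W = (2/3, 2)
3. M is where the line through P parallel to RY meets line WE ⇒ M = (32/57, 5)
M = W + t·(E−W) with t = -6/19, so WM:ME = t:(1−t) = -6/19:25/19

WM:ME = -6/25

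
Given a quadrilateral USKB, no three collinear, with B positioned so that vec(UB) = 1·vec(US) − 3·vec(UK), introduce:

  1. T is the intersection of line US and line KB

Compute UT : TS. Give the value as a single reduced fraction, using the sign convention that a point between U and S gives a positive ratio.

Assign U = (0, 0), S = (1, 0), K = (0, 1), B = (1, -3) — the answer is frame-independent, so this choice is without loss of generality.
1. T is the intersection of line US and line KB ⇒ T = (1/4, 0)
T = U + t·(S−U) with t = 1/4, so UT:TS = t:(1−t) = 1/4:3/4

UT:TS = 1/3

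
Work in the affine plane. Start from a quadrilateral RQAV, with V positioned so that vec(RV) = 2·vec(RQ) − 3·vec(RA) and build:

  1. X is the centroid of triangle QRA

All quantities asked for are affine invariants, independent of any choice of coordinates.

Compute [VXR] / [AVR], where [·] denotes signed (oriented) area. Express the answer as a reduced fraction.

Set R = (0, 0), Q = (1, 0), A = (0, 1), V = (2, -3); any affine frame gives the same invariant.
1. X is the centroid of triangle QRA ⇒ X = (1/3, 1/3)
2·[VXR] = 5/3, 2·[AVR] = -2
[VXR]:[AVR] = 5/3:-2 = -5/6

[VXR]:[AVR] = -5/6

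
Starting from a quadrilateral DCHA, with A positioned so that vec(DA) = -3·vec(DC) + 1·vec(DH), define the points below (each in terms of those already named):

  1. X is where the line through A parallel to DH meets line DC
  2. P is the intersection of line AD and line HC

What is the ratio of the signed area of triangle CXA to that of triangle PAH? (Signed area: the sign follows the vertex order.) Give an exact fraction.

Choose coordinates D = (0, 0), C = (1, 0), H = (0, 1), A = (-3, 1).
1. X is where the line through A parallel to DH meets line DC ⇒ X = (-3, 0)
2. P is the intersection of line AD and line HC ⇒ P = (3/2, -1/2)
2·[CXA] = -4, 2·[PAH] = -9/2
[CXA]:[PAH] = -4:-9/2 = 8/9

[CXA]:[PAH] = 8/9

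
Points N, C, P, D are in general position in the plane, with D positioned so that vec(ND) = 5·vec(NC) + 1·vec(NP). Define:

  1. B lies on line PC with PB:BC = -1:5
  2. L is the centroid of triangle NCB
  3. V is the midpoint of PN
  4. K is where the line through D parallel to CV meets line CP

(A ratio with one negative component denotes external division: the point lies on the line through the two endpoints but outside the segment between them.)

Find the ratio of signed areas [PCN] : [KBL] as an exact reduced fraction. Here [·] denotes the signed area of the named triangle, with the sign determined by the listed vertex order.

[PCN]:[KBL] = 12/19

Assign N = (0, 0), C = (1, 0), P = (0, 1), D = (5, 1) — the answer is frame-independent, so this choice is without loss of generality.
1. B lies on line PC with PB:BC = -1:5 ⇒ B = (-1/4, 5/4)
2. L is the centroid of triangle NCB ⇒ L = (1/4, 5/12)
3. V is the midpoint of PN ⇒ V = (0, 1/2)
4. K is where the line through D parallel to CV meets line CP ⇒ K = (-5, 6)
2·[PCN] = -1, 2·[KBL] = -19/12
[PCN]:[KBL] = -1:-19/12 = 12/19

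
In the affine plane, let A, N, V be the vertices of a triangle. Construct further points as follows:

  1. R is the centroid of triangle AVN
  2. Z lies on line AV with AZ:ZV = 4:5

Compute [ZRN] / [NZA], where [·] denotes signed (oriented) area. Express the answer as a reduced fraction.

Choose coordinates A = (0, 0), N = (1, 0), V = (0, 1).
1. R is the centroid of triangle AVN ⇒ R = (1/3, 1/3)
2. Z lies on line AV with AZ:ZV = 4:5 ⇒ Z = (0, 4/9)
2·[ZRN] = -1/27, 2·[NZA] = 4/9
[ZRN]:[NZA] = -1/27:4/9 = -1/12

[ZRN]:[NZA] = -1/12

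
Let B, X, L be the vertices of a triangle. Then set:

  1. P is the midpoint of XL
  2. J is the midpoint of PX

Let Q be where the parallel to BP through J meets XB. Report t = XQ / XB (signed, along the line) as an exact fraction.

Set B = (0, 0), X = (1, 0), L = (0, 1); any affine frame gives the same invariant.
1. P is the midpoint of XL ⇒ P = (1/2, 1/2)
2. J is the midpoint of PX ⇒ J = (3/4, 1/4)
through J parallel to BP: direction (1/2, 1/2); meets XB at Q = (1/2, 0)
Q = X + t·(B−X) with t = 1/2

t = 1/2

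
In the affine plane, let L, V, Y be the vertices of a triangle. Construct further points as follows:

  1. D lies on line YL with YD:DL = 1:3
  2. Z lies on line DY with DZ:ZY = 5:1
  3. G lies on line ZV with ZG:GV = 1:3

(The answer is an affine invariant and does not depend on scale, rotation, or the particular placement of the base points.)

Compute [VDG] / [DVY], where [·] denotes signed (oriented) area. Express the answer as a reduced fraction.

Set L = (0, 0), V = (1, 0), Y = (0, 1); any affine frame gives the same invariant.
1. D lies on line YL with YD:DL = 1:3 ⇒ D = (0, 3/4)
2. Z lies on line DY with DZ:ZY = 5:1 ⇒ Z = (0, 23/24)
3. G lies on line ZV with ZG:GV = 1:3 ⇒ G = (1/4, 23/32)
2·[VDG] = -5/32, 2·[DVY] = 1/4
[VDG]:[DVY] = -5/32:1/4 = -5/8

[VDG]:[DVY] = -5/8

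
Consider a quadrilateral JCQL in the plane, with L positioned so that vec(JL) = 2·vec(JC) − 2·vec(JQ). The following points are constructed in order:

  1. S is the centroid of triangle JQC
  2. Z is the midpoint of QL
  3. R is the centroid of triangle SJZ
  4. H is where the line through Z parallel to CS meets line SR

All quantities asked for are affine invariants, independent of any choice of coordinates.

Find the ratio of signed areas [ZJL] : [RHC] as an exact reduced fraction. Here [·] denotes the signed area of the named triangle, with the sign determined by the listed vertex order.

[ZJL]:[RHC] = 9

Assign J = (0, 0), C = (1, 0), Q = (0, 1), L = (2, -2) — the answer is frame-independent, so this choice is without loss of generality.
1. S is the centroid of triangle JQC ⇒ S = (1/3, 1/3)
2. Z is the midpoint of QL ⇒ Z = (1, -1/2)
3. R is the centroid of triangle SJZ ⇒ R = (4/9, -1/18)
4. H is where the line through Z parallel to CS meets line SR ⇒ H = (1/2, -1/4)
2·[ZJL] = 1, 2·[RHC] = 1/9
[ZJL]:[RHC] = 1:1/9 = 9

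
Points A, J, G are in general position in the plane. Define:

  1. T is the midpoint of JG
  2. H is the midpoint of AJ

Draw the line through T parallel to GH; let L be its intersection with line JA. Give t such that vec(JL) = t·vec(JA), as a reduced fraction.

Choose coordinates A = (0, 0), J = (1, 0), G = (0, 1).
1. T is the midpoint of JG ⇒ T = (1/2, 1/2)
2. H is the midpoint of AJ ⇒ H = (1/2, 0)
through T parallel to GH: direction (1/2, -1); meets JA at L = (3/4, 0)
L = J + t·(A−J) with t = 1/4

t = 1/4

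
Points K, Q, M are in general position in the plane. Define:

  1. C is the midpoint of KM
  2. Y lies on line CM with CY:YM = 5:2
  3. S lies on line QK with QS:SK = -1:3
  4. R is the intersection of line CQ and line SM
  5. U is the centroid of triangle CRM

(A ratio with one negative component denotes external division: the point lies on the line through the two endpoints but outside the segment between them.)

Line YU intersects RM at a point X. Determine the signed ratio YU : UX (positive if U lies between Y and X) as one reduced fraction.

YU:UX = -1/7

Assign K = (0, 0), Q = (1, 0), M = (0, 1) — the answer is frame-independent, so this choice is without loss of generality.
1. C is the midpoint of KM ⇒ C = (0, 1/2)
2. Y lies on line CM with CY:YM = 5:2 ⇒ Y = (0, 6/7)
3. S lies on line QK with QS:SK = -1:3 ⇒ S = (3/2, 0)
4. R is the intersection of line CQ and line SM ⇒ R = (3, -1)
5. U is the centroid of triangle CRM ⇒ U = (1, 1/6)
line YU meets RM at X = (-6, 5)
U = Y + t·(X−Y) with t = -1/6, so YU:UX = -1/6:7/6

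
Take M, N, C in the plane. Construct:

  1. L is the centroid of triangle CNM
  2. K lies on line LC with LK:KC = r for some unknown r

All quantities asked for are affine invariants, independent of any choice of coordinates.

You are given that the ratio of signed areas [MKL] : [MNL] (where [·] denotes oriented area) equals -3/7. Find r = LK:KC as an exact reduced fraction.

Work in coordinates with M = (0, 0), N = (1, 0), C = (0, 1).
1. L is the centroid of triangle CNM ⇒ L = (1/3, 1/3)
2. With LK:KC = r, write λ = r/(r+1) so K = L + λ·(C−L); K is affine-linear in λ
Every point depending on K is an affine combination of K and λ-independent points, so each such coordinate is linear in λ; the λ² term in each signed area is a multiple of (C−L)×(C−L) = 0, so 2·[MKL] and 2·[MNL] are each linear in λ. Evaluating at λ=0 and λ=1:
  2·[MKL] = -1/3·λ,   2·[MNL] = 1/3
So [MKL]:[MNL] = (-1/3·λ) / (1/3). Setting this equal to -3/7:
  -1/3·λ = -3/7·(1/3)  ⇒  λ = 3/7
Then r = λ/(1−λ) = (3/7)/(4/7) = 3/4. Check: with r = 3/4, K = (4/21, 13/21) and [MKL]:[MNL] = -3/7 as required.

r = 3/4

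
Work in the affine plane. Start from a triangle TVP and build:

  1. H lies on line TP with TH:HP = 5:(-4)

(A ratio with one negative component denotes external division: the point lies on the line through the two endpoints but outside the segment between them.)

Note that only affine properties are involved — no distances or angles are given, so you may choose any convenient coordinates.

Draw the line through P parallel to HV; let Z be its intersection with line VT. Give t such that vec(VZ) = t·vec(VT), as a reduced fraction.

Set T = (0, 0), V = (1, 0), P = (0, 1); any affine frame gives the same invariant.
1. H lies on line TP with TH:HP = 5:(-4) ⇒ H = (0, 5)
through P parallel to HV: direction (1, -5); meets VT at Z = (1/5, 0)
Z = V + t·(T−V) with t = 4/5

t = 4/5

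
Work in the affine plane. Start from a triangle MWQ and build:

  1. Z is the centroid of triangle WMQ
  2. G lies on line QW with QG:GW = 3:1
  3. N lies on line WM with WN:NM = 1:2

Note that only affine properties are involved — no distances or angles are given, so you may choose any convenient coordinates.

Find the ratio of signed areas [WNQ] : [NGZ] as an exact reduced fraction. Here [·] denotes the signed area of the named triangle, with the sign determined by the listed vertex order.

[WNQ]:[NGZ] = -3

Choose coordinates M = (0, 0), W = (1, 0), Q = (0, 1).
1. Z is the centroid of triangle WMQ ⇒ Z = (1/3, 1/3)
2. G lies on line QW with QG:GW = 3:1 ⇒ G = (3/4, 1/4)
3. N lies on line WM with WN:NM = 1:2 ⇒ N = (2/3, 0)
2·[WNQ] = -1/3, 2·[NGZ] = 1/9
[WNQ]:[NGZ] = -1/3:1/9 = -3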